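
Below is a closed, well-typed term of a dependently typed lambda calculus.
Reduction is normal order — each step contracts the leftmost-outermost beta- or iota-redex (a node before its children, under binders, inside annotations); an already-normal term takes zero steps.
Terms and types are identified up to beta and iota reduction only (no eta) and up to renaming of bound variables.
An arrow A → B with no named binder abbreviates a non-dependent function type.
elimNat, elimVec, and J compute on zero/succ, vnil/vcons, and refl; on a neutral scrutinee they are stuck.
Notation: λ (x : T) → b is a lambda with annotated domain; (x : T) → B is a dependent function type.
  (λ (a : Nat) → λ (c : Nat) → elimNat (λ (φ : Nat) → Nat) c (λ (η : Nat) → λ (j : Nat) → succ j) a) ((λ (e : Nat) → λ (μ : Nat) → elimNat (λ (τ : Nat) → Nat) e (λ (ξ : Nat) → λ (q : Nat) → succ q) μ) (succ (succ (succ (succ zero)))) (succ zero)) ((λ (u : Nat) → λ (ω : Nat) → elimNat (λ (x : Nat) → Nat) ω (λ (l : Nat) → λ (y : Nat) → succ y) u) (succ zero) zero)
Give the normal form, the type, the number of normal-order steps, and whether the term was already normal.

reduced normal form:
  succ (succ (succ (succ (succ (succ zero)))))
inferred type:
  Nat
steps to reach normal form (normal order): 30
term was already normal: no
first contracted redex: a beta-redex


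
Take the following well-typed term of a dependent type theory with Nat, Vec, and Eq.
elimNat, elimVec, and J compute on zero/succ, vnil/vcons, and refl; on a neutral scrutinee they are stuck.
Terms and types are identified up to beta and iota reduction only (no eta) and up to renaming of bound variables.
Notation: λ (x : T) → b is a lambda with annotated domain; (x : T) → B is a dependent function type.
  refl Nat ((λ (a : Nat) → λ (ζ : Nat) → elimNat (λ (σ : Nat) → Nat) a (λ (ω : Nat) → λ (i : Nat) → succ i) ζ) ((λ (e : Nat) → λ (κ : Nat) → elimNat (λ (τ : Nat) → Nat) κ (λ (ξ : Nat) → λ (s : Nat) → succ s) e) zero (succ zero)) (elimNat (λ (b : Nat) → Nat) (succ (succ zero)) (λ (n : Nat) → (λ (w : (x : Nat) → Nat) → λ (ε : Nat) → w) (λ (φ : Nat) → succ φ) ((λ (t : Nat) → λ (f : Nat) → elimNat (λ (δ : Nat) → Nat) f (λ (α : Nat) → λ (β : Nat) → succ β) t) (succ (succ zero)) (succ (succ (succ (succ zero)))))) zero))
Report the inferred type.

type:
  Eq Nat (succ (succ (succ zero))) (succ (succ (succ zero)))


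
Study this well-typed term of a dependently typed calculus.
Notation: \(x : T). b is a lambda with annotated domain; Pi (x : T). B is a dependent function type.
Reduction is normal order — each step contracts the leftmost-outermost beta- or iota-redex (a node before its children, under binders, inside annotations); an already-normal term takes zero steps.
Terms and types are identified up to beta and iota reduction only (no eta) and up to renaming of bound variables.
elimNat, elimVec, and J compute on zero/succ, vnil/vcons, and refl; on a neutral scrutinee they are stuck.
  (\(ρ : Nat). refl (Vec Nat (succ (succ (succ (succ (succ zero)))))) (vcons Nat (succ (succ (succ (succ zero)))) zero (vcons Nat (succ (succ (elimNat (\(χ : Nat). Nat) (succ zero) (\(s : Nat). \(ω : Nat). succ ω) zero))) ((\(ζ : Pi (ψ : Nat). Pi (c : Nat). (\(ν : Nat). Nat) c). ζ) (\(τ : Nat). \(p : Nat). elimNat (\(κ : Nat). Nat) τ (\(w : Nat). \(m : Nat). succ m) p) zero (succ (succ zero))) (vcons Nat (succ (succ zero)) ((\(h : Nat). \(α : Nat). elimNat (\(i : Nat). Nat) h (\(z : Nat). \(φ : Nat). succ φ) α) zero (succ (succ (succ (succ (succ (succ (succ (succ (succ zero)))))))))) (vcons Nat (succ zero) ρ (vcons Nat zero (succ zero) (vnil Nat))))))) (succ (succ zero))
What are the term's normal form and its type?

resulting normal form:
  refl (Vec Nat (succ (succ (succ (succ (succ zero)))))) (vcons Nat (succ (succ (succ (succ zero)))) zero (vcons Nat (succ (succ (succ zero))) (succ (succ zero)) (vcons Nat (succ (succ zero)) (succ (succ (succ (succ (succ (succ (succ (succ (succ zero))))))))) (vcons Nat (succ zero) (succ (succ zero)) (vcons Nat zero (succ zero) (vnil Nat))))))
inferred type:
  Eq (Vec Nat (succ (succ (succ (succ (succ zero)))))) (vcons Nat (succ (succ (succ (succ zero)))) zero (vcons Nat (succ (succ (succ zero))) (succ (succ zero)) (vcons Nat (succ (succ zero)) (succ (succ (succ (succ (succ (succ (succ (succ (succ zero))))))))) (vcons Nat (succ zero) (succ (succ zero)) (vcons Nat zero (succ zero) (vnil Nat)))))) (vcons Nat (succ (succ (succ (succ zero)))) zero (vcons Nat (succ (succ (succ zero))) (succ (succ zero)) (vcons Nat (succ (succ zero)) (succ (succ (succ (succ (succ (succ (succ (succ (succ zero))))))))) (vcons Nat (succ zero) (succ (succ zero)) (vcons Nat zero (succ zero) (vnil Nat))))))
observation: the leftmost-outermost redex is a beta-redex, and normalization takes 42 steps.


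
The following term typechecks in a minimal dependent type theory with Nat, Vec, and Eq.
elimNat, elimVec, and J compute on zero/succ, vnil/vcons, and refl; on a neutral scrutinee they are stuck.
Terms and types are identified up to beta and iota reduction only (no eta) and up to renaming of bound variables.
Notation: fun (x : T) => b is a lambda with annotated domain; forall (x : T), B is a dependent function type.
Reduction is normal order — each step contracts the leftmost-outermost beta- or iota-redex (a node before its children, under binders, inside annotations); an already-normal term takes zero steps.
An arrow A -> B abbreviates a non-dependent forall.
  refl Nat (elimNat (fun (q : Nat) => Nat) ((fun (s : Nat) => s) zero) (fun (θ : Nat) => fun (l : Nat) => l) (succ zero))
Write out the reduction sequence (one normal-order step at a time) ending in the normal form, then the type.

normal-order reduction:
  refl Nat (elimNat (fun (q : Nat) => Nat) ((fun (s : Nat) => s) zero) (fun (θ : Nat) => fun (l : Nat) => l) (succ zero))
  ~> refl Nat ((fun (q : Nat) => fun (s : Nat) => s) zero (elimNat (fun (θ : Nat) => Nat) ((fun (l : Nat) => l) zero) (fun (r : Nat) => fun (o : Nat) => o) zero))
  ~> refl Nat ((fun (q : Nat) => q) (elimNat (fun (s : Nat) => Nat) ((fun (θ : Nat) => θ) zero) (fun (l : Nat) => fun (r : Nat) => r) zero))
  ~> refl Nat (elimNat (fun (q : Nat) => Nat) ((fun (s : Nat) => s) zero) (fun (θ : Nat) => fun (l : Nat) => l) zero)
  ~> refl Nat ((fun (q : Nat) => q) zero)
  ~> refl Nat zero
type:
  Eq Nat zero zero


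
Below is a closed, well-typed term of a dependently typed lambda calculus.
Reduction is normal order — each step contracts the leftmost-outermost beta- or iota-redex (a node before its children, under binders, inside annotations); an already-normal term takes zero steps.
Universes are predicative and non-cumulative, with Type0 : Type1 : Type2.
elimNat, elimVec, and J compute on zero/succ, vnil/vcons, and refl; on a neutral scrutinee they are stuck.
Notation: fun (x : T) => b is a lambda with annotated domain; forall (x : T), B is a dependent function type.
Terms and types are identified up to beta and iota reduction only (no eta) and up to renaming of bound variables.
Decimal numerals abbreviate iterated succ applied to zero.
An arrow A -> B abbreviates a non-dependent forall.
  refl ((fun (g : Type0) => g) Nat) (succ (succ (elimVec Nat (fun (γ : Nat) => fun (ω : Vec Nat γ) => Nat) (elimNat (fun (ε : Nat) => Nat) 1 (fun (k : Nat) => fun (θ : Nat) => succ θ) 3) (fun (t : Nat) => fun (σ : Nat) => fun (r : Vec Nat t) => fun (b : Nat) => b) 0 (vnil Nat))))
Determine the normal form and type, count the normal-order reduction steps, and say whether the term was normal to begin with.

normal form:
  refl Nat 6
inferred type:
  Eq Nat 6 6
normal-order step count: 12
already normal: no
first contracted redex: a beta-redex


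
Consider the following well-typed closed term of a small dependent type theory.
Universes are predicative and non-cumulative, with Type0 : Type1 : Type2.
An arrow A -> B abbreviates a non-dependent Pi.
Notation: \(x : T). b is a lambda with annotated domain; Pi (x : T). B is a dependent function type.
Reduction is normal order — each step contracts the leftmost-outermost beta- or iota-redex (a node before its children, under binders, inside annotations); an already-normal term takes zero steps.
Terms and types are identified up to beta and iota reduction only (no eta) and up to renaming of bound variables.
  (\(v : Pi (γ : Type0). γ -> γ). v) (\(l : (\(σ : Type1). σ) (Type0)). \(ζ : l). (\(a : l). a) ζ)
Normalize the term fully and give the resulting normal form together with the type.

reduced normal form:
  \(v : Type0). \(γ : v). γ
type:
  Pi (v : Type0). v -> v


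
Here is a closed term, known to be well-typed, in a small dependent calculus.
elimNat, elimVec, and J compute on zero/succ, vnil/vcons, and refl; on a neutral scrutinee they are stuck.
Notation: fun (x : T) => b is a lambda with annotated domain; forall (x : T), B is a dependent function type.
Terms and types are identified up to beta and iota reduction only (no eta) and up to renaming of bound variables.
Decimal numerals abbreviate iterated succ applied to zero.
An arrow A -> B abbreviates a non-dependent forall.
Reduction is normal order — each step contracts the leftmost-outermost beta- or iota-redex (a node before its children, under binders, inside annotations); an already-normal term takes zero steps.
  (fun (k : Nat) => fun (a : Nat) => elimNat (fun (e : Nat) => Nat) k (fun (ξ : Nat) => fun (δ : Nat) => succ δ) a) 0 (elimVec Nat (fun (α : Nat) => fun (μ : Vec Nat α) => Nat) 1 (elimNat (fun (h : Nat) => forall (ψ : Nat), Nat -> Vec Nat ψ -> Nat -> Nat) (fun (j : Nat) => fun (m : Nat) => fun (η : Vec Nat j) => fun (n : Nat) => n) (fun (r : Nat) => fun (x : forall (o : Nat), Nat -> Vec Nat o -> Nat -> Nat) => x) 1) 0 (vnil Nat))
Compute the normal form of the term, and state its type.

reduced normal form:
  1
inferred type:
  Nat


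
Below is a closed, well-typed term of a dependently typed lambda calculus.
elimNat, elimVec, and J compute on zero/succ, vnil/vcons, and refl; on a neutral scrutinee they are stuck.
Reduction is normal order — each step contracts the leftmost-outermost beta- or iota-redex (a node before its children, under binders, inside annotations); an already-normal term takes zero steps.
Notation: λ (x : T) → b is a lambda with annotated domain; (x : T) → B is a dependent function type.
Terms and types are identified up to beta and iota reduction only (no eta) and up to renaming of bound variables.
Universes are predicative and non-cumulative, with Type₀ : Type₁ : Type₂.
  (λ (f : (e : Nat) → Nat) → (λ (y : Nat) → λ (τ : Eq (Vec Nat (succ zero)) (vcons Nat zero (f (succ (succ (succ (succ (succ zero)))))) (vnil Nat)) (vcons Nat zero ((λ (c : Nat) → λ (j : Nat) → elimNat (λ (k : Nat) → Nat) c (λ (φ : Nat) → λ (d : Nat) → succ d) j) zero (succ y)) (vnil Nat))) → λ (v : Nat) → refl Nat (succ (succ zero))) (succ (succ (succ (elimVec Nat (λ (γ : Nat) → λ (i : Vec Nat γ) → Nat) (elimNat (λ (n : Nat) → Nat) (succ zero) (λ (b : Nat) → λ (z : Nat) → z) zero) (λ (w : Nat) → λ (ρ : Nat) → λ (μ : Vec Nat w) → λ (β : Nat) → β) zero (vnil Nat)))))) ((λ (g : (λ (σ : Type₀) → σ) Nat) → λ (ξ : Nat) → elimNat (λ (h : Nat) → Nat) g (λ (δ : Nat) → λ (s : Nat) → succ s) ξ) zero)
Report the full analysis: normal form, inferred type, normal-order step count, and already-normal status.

normal form:
  λ (f : Eq (Vec Nat (succ zero)) (vcons Nat zero (succ (succ (succ (succ (succ zero))))) (vnil Nat)) (vcons Nat zero (succ (succ (succ (succ (succ zero))))) (vnil Nat))) → λ (e : Nat) → refl Nat (succ (succ zero))
type:
  (f : Eq (Vec Nat (succ zero)) (vcons Nat zero (succ (succ (succ (succ (succ zero))))) (vnil Nat)) (vcons Nat zero (succ (succ (succ (succ (succ zero))))) (vnil Nat))) → (e : Nat) → Eq Nat (succ (succ zero)) (succ (succ zero))
normal-order step count: 40
already normal: no
first redex: a beta-redex


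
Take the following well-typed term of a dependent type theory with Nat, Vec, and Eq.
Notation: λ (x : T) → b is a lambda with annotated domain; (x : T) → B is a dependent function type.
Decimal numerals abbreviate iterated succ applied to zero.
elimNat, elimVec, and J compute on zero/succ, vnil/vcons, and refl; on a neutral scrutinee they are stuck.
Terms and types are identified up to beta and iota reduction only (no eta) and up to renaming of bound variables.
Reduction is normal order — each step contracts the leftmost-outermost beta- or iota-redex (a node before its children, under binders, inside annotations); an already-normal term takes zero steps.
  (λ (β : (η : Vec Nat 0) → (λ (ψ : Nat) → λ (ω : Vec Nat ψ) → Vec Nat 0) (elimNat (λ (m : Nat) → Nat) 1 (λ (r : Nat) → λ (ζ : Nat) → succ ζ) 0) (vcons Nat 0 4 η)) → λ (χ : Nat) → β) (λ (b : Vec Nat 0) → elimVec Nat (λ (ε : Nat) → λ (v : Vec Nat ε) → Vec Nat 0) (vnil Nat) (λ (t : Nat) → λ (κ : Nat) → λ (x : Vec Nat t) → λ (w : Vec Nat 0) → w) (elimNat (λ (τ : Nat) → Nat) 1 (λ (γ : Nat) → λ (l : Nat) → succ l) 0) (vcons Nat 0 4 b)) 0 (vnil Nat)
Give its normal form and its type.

normal form:
  vnil Nat
inferred type:
  Vec Nat 0


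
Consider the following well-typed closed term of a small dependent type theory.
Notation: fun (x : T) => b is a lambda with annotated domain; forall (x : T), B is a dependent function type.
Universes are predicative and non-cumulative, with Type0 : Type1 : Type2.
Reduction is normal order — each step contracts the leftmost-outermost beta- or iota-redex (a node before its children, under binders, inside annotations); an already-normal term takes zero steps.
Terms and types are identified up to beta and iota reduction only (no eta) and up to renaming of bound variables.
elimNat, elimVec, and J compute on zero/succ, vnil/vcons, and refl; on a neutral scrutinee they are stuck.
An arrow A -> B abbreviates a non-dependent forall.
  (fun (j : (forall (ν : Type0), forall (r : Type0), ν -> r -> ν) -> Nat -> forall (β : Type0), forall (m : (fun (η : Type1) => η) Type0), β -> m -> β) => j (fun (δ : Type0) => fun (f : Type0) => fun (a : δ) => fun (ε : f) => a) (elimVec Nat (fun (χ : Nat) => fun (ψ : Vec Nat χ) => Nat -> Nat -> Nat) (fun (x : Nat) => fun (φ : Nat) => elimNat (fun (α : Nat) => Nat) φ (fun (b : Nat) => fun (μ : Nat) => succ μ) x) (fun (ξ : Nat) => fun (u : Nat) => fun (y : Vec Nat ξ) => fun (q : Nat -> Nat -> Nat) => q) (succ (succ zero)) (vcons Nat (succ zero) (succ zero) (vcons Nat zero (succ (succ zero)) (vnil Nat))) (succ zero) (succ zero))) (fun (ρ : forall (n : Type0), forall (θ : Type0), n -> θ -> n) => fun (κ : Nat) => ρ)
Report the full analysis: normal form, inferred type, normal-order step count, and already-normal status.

resulting normal form:
  fun (j : Type0) => fun (ν : Type0) => fun (r : j) => fun (β : ν) => r
the term's type:
  forall (j : Type0), forall (ν : Type0), j -> ν -> j
steps to reach normal form (normal order): 3
term was already normal: no
first redex: a beta-redex


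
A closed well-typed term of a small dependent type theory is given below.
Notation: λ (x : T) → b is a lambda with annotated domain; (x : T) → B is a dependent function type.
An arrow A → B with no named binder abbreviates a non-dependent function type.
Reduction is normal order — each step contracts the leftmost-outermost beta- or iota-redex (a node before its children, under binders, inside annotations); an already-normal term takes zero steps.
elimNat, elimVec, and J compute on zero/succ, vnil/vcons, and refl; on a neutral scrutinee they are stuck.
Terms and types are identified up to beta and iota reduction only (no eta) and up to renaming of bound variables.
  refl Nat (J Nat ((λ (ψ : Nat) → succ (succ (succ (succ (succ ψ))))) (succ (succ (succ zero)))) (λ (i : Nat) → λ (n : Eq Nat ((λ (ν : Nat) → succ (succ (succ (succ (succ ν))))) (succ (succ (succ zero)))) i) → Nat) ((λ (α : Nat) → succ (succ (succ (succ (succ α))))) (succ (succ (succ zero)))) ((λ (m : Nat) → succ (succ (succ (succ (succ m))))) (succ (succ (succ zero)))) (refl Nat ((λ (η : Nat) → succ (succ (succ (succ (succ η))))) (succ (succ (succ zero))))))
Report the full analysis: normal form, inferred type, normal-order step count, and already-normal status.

normal form:
  refl Nat (succ (succ (succ (succ (succ (succ (succ (succ zero))))))))
the term's type:
  Eq Nat (succ (succ (succ (succ (succ (succ (succ (succ zero)))))))) (succ (succ (succ (succ (succ (succ (succ (succ zero))))))))
reduction steps (normal order): 2
already normal: no
first redex: a J iota-redex


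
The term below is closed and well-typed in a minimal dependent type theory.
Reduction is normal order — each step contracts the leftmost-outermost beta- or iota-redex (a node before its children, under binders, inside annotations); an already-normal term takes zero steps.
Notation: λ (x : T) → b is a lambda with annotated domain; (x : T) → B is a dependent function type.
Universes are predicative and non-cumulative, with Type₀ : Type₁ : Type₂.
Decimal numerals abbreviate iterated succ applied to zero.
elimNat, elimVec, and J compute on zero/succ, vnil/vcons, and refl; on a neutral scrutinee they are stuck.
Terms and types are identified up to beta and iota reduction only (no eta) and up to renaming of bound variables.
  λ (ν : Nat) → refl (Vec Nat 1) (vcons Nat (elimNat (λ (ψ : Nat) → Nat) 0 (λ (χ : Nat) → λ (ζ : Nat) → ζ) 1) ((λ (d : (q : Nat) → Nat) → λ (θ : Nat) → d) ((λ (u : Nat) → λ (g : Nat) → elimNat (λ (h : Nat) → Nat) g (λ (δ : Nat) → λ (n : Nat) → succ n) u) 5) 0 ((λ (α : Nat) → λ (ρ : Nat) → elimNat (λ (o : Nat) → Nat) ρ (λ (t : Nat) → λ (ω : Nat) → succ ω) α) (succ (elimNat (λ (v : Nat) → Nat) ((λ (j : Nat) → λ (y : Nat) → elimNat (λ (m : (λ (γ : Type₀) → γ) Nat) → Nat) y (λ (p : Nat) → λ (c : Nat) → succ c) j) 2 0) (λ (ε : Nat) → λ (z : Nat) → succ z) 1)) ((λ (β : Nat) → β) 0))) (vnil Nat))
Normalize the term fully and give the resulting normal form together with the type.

normal form:
  λ (ν : Nat) → refl (Vec Nat 1) (vcons Nat 0 9 (vnil Nat))
the term's type:
  (ν : Nat) → Eq (Vec Nat 1) (vcons Nat 0 9 (vnil Nat)) (vcons Nat 0 9 (vnil Nat))
observation: the leftmost-outermost redex is an elimNat iota-redex, and normalization takes 53 steps.


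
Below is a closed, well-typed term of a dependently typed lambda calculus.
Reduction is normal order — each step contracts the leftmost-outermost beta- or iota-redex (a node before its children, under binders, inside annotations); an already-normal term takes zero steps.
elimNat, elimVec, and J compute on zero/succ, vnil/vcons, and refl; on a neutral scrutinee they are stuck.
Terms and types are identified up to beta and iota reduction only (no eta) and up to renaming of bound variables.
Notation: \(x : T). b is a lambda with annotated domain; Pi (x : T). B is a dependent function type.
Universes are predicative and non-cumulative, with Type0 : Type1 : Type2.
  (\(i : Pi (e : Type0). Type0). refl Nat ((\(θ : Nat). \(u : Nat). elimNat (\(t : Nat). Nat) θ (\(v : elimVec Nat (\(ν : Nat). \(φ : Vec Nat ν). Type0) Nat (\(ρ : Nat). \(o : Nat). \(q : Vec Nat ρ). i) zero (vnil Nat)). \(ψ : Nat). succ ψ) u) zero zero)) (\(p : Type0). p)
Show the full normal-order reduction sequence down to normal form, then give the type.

normal-order reduction:
  (\(i : Pi (e : Type0). Type0). refl Nat ((\(θ : Nat). \(u : Nat). elimNat (\(t : Nat). Nat) θ (\(v : elimVec Nat (\(ν : Nat). \(φ : Vec Nat ν). Type0) Nat (\(ρ : Nat). \(o : Nat). \(q : Vec Nat ρ). i) zero (vnil Nat)). \(ψ : Nat). succ ψ) u) zero zero)) (\(p : Type0). p)
  ~> refl Nat ((\(i : Nat). \(e : Nat). elimNat (\(θ : Nat). Nat) i (\(u : elimVec Nat (\(t : Nat). \(v : Vec Nat t). Type0) Nat (\(ν : Nat). \(φ : Nat). \(ρ : Vec Nat ν). \(o : Type0). o) zero (vnil Nat)). \(q : Nat). succ q) e) zero zero)
  ~> refl Nat ((\(i : Nat). elimNat (\(e : Nat). Nat) zero (\(θ : elimVec Nat (\(u : Nat). \(t : Vec Nat u). Type0) Nat (\(v : Nat). \(ν : Nat). \(φ : Vec Nat v). \(ρ : Type0). ρ) zero (vnil Nat)). \(o : Nat). succ o) i) zero)
  ~> refl Nat (elimNat (\(i : Nat). Nat) zero (\(e : elimVec Nat (\(θ : Nat). \(u : Vec Nat θ). Type0) Nat (\(t : Nat). \(v : Nat). \(ν : Vec Nat t). \(φ : Type0). φ) zero (vnil Nat)). \(ρ : Nat). succ ρ) zero)
  ~> refl Nat zero
the term's type:
  Eq Nat zero zero


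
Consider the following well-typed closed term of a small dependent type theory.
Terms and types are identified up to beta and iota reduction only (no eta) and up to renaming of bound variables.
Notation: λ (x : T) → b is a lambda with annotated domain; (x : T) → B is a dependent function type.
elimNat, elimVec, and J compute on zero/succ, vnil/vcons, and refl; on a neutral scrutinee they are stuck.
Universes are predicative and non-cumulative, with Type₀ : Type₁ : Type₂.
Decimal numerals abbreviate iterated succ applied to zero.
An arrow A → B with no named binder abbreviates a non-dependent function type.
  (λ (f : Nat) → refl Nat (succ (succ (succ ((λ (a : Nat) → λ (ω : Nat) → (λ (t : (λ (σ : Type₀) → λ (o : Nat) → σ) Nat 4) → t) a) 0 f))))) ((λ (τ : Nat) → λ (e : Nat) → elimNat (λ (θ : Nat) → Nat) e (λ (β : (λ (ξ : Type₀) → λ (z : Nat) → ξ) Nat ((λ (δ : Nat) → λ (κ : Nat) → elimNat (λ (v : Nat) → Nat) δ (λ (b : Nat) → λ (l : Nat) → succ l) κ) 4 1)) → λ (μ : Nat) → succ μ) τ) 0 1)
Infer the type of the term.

inferred type:
  Eq Nat 3 3


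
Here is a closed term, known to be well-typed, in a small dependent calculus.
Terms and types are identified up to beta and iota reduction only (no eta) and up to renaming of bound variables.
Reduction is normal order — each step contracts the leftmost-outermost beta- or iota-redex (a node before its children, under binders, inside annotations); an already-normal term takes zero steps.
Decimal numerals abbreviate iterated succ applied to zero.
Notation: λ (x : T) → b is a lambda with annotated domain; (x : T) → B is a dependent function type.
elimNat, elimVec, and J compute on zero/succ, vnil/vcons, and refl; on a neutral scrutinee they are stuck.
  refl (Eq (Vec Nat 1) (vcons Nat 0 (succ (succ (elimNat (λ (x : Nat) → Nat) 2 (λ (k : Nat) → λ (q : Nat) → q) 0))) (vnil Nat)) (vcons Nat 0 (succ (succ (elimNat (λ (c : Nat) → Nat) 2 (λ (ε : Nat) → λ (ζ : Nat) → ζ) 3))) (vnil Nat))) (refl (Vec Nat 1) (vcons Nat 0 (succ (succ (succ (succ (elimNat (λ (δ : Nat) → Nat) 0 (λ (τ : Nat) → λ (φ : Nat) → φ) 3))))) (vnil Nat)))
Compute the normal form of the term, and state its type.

normal form:
  refl (Eq (Vec Nat 1) (vcons Nat 0 4 (vnil Nat)) (vcons Nat 0 4 (vnil Nat))) (refl (Vec Nat 1) (vcons Nat 0 4 (vnil Nat)))
inferred type:
  Eq (Eq (Vec Nat 1) (vcons Nat 0 4 (vnil Nat)) (vcons Nat 0 4 (vnil Nat))) (refl (Vec Nat 1) (vcons Nat 0 4 (vnil Nat))) (refl (Vec Nat 1) (vcons Nat 0 4 (vnil Nat)))


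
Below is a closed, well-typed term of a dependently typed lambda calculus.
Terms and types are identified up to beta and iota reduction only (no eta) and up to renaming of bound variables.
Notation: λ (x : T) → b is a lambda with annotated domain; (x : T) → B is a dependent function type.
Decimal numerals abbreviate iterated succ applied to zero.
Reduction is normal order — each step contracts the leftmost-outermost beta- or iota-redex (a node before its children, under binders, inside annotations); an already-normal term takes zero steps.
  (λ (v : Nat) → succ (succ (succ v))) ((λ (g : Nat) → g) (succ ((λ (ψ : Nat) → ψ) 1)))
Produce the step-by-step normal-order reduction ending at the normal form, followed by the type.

reduction (normal order):
  (λ (v : Nat) → succ (succ (succ v))) ((λ (g : Nat) → g) (succ ((λ (ψ : Nat) → ψ) 1)))
  ~> succ (succ (succ ((λ (v : Nat) → v) (succ ((λ (g : Nat) → g) 1)))))
  ~> succ (succ (succ (succ ((λ (v : Nat) → v) 1))))
  ~> 5
type:
  Nat


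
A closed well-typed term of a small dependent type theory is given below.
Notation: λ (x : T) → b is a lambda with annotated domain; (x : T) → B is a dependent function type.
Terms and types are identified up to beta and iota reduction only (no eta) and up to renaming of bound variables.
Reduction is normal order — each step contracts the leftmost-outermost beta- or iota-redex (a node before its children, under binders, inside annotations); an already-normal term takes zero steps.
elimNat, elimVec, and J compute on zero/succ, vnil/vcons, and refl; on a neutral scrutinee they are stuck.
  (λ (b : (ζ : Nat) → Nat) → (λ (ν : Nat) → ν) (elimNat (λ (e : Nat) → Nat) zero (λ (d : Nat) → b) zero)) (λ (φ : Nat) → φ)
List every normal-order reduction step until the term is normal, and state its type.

normal-order reduction sequence:
  (λ (b : (ζ : Nat) → Nat) → (λ (ν : Nat) → ν) (elimNat (λ (e : Nat) → Nat) zero (λ (d : Nat) → b) zero)) (λ (φ : Nat) → φ)
  ~> (λ (b : Nat) → b) (elimNat (λ (ζ : Nat) → Nat) zero (λ (ν : Nat) → λ (e : Nat) → e) zero)
  ~> elimNat (λ (b : Nat) → Nat) zero (λ (ζ : Nat) → λ (ν : Nat) → ν) zero
  ~> zero
the term's type:
  Nat


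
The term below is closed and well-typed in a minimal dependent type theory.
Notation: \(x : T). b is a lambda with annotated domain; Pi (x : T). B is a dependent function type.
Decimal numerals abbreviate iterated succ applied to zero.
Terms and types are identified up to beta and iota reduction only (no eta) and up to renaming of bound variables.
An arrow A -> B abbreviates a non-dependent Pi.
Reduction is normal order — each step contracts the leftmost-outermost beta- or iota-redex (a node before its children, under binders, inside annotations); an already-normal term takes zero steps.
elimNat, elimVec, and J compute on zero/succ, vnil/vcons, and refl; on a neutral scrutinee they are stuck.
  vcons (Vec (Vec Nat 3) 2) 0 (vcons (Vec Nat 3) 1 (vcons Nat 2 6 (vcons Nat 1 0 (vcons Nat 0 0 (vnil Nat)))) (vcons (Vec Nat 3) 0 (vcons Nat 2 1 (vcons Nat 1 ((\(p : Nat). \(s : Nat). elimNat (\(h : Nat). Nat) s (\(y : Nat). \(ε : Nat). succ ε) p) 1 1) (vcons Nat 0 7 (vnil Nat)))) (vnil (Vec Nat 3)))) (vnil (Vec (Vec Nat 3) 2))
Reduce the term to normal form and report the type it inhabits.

reduced normal form:
  vcons (Vec (Vec Nat 3) 2) 0 (vcons (Vec Nat 3) 1 (vcons Nat 2 6 (vcons Nat 1 0 (vcons Nat 0 0 (vnil Nat)))) (vcons (Vec Nat 3) 0 (vcons Nat 2 1 (vcons Nat 1 2 (vcons Nat 0 7 (vnil Nat)))) (vnil (Vec Nat 3)))) (vnil (Vec (Vec Nat 3) 2))
the term's type:
  Vec (Vec (Vec Nat 3) 2) 1


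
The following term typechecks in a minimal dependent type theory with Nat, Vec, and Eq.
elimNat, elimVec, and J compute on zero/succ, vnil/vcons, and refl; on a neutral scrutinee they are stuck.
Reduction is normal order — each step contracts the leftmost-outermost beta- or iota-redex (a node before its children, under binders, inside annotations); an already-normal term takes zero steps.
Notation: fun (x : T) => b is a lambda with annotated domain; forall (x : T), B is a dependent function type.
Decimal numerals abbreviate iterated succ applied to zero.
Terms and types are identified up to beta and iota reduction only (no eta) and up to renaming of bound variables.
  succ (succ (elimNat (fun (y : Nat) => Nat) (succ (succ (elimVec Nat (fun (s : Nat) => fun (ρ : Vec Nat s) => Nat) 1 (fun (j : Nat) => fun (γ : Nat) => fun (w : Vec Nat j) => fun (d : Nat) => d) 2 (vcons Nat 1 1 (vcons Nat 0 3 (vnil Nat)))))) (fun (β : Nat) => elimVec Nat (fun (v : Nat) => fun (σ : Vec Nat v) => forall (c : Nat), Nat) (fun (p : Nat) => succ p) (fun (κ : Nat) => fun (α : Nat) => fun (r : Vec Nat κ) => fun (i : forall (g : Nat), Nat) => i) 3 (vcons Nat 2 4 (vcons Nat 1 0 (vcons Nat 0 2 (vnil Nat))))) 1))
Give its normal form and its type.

resulting normal form:
  6
type:
  Nat
observation: 31 normal-order steps separate the term from its normal form.


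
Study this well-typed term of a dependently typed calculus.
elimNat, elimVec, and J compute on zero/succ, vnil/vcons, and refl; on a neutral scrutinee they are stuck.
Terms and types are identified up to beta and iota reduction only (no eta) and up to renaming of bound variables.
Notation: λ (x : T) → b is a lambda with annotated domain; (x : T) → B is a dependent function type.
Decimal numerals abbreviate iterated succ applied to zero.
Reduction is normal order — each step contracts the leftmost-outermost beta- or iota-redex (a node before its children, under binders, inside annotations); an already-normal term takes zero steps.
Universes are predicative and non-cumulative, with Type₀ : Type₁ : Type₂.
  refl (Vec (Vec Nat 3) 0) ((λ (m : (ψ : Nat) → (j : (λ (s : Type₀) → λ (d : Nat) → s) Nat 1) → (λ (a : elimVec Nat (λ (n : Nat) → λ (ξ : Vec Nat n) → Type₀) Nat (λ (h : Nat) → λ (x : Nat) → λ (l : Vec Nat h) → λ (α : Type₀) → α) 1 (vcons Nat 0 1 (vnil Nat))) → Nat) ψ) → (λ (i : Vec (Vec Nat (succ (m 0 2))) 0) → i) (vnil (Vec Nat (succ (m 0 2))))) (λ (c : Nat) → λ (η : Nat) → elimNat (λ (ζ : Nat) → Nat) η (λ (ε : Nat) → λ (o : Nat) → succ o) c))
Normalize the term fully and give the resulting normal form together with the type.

normal form:
  refl (Vec (Vec Nat 3) 0) (vnil (Vec Nat 3))
the term's type:
  Eq (Vec (Vec Nat 3) 0) (vnil (Vec Nat 3)) (vnil (Vec Nat 3))
observation: the first redex contracted is a beta-redex; the normal form is reached in 5 normal-order steps.


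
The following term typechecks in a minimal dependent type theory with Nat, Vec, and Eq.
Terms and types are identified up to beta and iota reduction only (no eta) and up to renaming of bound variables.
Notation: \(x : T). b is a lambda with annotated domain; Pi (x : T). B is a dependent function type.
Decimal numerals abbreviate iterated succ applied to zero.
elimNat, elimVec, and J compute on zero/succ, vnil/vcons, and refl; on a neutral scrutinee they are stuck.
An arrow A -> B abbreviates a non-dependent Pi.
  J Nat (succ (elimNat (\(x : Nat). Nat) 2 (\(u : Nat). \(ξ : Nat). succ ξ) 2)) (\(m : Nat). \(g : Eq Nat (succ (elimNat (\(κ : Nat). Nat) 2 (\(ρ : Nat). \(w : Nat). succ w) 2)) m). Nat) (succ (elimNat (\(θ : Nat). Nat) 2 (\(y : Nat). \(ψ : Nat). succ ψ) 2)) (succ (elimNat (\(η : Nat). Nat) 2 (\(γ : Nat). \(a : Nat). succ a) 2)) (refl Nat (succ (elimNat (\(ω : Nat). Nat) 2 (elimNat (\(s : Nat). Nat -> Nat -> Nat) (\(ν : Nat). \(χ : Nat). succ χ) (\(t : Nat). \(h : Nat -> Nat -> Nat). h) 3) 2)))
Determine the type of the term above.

the term's type:
  Nat


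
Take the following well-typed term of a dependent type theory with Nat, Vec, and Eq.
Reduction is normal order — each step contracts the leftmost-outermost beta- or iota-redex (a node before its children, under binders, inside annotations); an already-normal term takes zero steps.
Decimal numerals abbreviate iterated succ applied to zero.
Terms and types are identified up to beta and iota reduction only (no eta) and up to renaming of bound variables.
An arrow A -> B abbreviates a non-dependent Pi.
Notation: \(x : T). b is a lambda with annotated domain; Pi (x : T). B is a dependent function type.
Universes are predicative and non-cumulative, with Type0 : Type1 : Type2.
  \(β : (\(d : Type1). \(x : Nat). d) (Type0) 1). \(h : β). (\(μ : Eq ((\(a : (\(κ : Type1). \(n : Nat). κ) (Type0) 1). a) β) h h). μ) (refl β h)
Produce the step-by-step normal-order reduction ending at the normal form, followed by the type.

normal-order reduction sequence:
  \(β : (\(d : Type1). \(x : Nat). d) (Type0) 1). \(h : β). (\(μ : Eq ((\(a : (\(κ : Type1). \(n : Nat). κ) (Type0) 1). a) β) h h). μ) (refl β h)
  ~> \(β : (\(d : Nat). Type0) 1). \(x : β). (\(h : Eq ((\(μ : (\(a : Type1). \(κ : Nat). a) (Type0) 1). μ) β) x x). h) (refl β x)
  ~> \(β : Type0). \(d : β). (\(x : Eq ((\(h : (\(μ : Type1). \(a : Nat). μ) (Type0) 1). h) β) d d). x) (refl β d)
  ~> \(β : Type0). \(d : β). refl β d
the term's type:
  Pi (β : Type0). Pi (d : β). Eq β d d


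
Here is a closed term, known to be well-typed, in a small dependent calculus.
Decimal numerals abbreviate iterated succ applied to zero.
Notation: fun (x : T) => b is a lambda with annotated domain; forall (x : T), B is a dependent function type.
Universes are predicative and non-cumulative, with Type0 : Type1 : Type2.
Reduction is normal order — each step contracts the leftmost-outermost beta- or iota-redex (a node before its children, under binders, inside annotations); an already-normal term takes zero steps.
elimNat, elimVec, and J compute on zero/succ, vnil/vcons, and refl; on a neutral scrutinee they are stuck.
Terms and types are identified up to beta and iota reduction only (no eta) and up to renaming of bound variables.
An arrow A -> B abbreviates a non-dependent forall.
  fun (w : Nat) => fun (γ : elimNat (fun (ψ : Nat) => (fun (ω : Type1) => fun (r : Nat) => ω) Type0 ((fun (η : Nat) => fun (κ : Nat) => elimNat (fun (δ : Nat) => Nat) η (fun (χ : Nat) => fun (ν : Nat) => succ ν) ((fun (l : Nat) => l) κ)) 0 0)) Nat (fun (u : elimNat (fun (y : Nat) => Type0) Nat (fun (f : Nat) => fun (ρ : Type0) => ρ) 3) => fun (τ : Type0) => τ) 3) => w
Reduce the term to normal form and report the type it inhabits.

reduced normal form:
  fun (w : Nat) => fun (γ : Nat) => w
inferred type:
  Nat -> Nat -> Nat
observation: 10 normal-order steps separate the term from its normal form.


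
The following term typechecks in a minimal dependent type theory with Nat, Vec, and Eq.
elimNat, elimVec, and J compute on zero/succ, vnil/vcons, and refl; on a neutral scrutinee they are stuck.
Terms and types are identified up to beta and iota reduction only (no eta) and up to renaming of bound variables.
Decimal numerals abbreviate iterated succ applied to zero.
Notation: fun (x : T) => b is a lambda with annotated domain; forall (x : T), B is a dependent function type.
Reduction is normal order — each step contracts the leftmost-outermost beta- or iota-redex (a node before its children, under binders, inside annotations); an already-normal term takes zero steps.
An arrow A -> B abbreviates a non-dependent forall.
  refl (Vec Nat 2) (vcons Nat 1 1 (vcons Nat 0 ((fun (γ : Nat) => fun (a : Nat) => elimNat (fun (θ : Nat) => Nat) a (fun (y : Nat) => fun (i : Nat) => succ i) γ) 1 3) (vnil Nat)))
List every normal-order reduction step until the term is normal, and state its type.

normal-order reduction sequence:
  refl (Vec Nat 2) (vcons Nat 1 1 (vcons Nat 0 ((fun (γ : Nat) => fun (a : Nat) => elimNat (fun (θ : Nat) => Nat) a (fun (y : Nat) => fun (i : Nat) => succ i) γ) 1 3) (vnil Nat)))
  ~> refl (Vec Nat 2) (vcons Nat 1 1 (vcons Nat 0 ((fun (γ : Nat) => elimNat (fun (a : Nat) => Nat) γ (fun (θ : Nat) => fun (y : Nat) => succ y) 1) 3) (vnil Nat)))
  ~> refl (Vec Nat 2) (vcons Nat 1 1 (vcons Nat 0 (elimNat (fun (γ : Nat) => Nat) 3 (fun (a : Nat) => fun (θ : Nat) => succ θ) 1) (vnil Nat)))
  ~> refl (Vec Nat 2) (vcons Nat 1 1 (vcons Nat 0 ((fun (γ : Nat) => fun (a : Nat) => succ a) 0 (elimNat (fun (θ : Nat) => Nat) 3 (fun (y : Nat) => fun (i : Nat) => succ i) 0)) (vnil Nat)))
  ~> refl (Vec Nat 2) (vcons Nat 1 1 (vcons Nat 0 ((fun (γ : Nat) => succ γ) (elimNat (fun (a : Nat) => Nat) 3 (fun (θ : Nat) => fun (y : Nat) => succ y) 0)) (vnil Nat)))
  ~> refl (Vec Nat 2) (vcons Nat 1 1 (vcons Nat 0 (succ (elimNat (fun (γ : Nat) => Nat) 3 (fun (a : Nat) => fun (θ : Nat) => succ θ) 0)) (vnil Nat)))
  ~> refl (Vec Nat 2) (vcons Nat 1 1 (vcons Nat 0 4 (vnil Nat)))
type:
  Eq (Vec Nat 2) (vcons Nat 1 1 (vcons Nat 0 4 (vnil Nat))) (vcons Nat 1 1 (vcons Nat 0 4 (vnil Nat)))


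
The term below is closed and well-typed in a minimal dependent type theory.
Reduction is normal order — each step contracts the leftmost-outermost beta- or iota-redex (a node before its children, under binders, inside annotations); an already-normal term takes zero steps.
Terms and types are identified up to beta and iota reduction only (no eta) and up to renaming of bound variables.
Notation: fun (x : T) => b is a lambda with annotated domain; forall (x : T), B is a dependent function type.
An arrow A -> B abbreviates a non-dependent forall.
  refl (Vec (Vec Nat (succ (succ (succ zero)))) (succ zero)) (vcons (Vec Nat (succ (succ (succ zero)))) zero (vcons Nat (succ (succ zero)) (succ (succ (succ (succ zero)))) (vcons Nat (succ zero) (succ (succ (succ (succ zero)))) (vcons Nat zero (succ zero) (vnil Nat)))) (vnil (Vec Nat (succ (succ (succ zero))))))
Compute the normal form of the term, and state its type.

reduced normal form:
  refl (Vec (Vec Nat (succ (succ (succ zero)))) (succ zero)) (vcons (Vec Nat (succ (succ (succ zero)))) zero (vcons Nat (succ (succ zero)) (succ (succ (succ (succ zero)))) (vcons Nat (succ zero) (succ (succ (succ (succ zero)))) (vcons Nat zero (succ zero) (vnil Nat)))) (vnil (Vec Nat (succ (succ (succ zero))))))
inferred type:
  Eq (Vec (Vec Nat (succ (succ (succ zero)))) (succ zero)) (vcons (Vec Nat (succ (succ (succ zero)))) zero (vcons Nat (succ (succ zero)) (succ (succ (succ (succ zero)))) (vcons Nat (succ zero) (succ (succ (succ (succ zero)))) (vcons Nat zero (succ zero) (vnil Nat)))) (vnil (Vec Nat (succ (succ (succ zero)))))) (vcons (Vec Nat (succ (succ (succ zero)))) zero (vcons Nat (succ (succ zero)) (succ (succ (succ (succ zero)))) (vcons Nat (succ zero) (succ (succ (succ (succ zero)))) (vcons Nat zero (succ zero) (vnil Nat)))) (vnil (Vec Nat (succ (succ (succ zero))))))


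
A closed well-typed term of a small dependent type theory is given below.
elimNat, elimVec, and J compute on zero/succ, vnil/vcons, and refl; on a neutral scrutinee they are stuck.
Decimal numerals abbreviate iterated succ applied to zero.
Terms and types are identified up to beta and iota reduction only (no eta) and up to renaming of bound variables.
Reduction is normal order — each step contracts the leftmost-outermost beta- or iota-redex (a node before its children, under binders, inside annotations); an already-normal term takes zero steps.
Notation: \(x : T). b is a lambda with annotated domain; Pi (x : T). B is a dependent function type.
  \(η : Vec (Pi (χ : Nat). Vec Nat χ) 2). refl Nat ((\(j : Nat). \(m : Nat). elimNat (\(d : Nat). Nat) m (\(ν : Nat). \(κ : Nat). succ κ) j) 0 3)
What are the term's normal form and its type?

resulting normal form:
  \(η : Vec (Pi (χ : Nat). Vec Nat χ) 2). refl Nat 3
type:
  Pi (η : Vec (Pi (χ : Nat). Vec Nat χ) 2). Eq Nat 3 3
observation: the term reaches its normal form after 3 normal-order steps.


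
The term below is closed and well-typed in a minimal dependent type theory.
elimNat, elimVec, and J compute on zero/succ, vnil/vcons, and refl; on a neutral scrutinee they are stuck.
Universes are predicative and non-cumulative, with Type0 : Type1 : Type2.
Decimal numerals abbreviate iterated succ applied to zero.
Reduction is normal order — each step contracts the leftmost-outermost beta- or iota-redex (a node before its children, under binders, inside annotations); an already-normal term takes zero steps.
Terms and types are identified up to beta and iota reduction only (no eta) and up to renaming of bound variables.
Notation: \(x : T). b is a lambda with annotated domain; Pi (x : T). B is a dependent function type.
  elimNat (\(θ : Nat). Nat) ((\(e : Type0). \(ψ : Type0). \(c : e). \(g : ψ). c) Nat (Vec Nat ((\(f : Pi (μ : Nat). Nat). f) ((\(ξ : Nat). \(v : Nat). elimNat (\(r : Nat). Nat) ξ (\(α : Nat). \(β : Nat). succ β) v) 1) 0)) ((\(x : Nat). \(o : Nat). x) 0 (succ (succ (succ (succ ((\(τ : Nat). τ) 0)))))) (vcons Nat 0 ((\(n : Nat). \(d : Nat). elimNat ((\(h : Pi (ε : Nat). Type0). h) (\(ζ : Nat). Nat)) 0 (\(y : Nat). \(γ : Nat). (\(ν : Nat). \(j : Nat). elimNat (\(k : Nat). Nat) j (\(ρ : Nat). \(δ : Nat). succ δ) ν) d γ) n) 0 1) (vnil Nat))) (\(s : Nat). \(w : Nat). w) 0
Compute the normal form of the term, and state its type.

reduced normal form:
  0
type:
  Nat
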